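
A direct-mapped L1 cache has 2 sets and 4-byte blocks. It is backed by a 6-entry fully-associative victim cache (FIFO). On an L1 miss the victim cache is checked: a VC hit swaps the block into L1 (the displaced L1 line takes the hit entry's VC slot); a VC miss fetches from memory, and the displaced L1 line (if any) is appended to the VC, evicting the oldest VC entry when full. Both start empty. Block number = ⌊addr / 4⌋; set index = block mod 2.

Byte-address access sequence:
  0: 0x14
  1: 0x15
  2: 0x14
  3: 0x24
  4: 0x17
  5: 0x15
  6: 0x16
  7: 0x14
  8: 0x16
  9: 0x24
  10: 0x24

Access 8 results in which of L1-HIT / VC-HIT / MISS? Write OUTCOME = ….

OUTCOME = L1-HIT

#0 0x14→b5/s1 MISS; vc=[]
#1 0x15→b5/s1 L1-HIT; vc=[]
#2 0x14→b5/s1 L1-HIT; vc=[]
#3 0x24→b9/s1 MISS; vc=[5]
#4 0x17→b5/s1 VC-HIT; vc=[9]
#5 0x15→b5/s1 L1-HIT; vc=[9]
#6 0x16→b5/s1 L1-HIT; vc=[9]
#7 0x14→b5/s1 L1-HIT; vc=[9]
#8 0x16→b5/s1 L1-HIT; vc=[9]
#9 0x24→b9/s1 VC-HIT; vc=[5]
#10 0x24→b9/s1 L1-HIT; vc=[5]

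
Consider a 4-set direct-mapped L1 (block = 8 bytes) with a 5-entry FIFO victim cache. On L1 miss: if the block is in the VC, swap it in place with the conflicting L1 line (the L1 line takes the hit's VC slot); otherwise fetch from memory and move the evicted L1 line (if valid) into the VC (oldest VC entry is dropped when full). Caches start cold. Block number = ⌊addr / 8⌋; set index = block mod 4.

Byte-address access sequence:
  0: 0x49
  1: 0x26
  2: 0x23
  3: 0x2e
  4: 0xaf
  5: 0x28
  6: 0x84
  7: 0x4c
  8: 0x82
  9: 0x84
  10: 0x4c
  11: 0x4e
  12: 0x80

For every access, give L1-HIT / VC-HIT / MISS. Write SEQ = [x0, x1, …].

  [0] addr=0x49 blk=9 s=1: MISS | VC []
  [1] addr=0x26 blk=4 s=0: MISS | VC []
  [2] addr=0x23 blk=4 s=0: L1-HIT | VC []
  [3] addr=0x2e blk=5 s=1: MISS | VC [9]
  [4] addr=0xaf blk=21 s=1: MISS | VC [9, 5]
  [5] addr=0x28 blk=5 s=1: VC-HIT | VC [9, 21]
  [6] addr=0x84 blk=16 s=0: MISS | VC [9, 21, 4]
  [7] addr=0x4c blk=9 s=1: VC-HIT | VC [5, 21, 4]
  [8] addr=0x82 blk=16 s=0: L1-HIT | VC [5, 21, 4]
  [9] addr=0x84 blk=16 s=0: L1-HIT | VC [5, 21, 4]
  [10] addr=0x4c blk=9 s=1: L1-HIT | VC [5, 21, 4]
  [11] addr=0x4e blk=9 s=1: L1-HIT | VC [5, 21, 4]
  [12] addr=0x80 blk=16 s=0: L1-HIT | VC [5, 21, 4]

SEQ = [MISS, MISS, L1-HIT, MISS, MISS, VC-HIT, MISS, VC-HIT, L1-HIT, L1-HIT, L1-HIT, L1-HIT, L1-HIT]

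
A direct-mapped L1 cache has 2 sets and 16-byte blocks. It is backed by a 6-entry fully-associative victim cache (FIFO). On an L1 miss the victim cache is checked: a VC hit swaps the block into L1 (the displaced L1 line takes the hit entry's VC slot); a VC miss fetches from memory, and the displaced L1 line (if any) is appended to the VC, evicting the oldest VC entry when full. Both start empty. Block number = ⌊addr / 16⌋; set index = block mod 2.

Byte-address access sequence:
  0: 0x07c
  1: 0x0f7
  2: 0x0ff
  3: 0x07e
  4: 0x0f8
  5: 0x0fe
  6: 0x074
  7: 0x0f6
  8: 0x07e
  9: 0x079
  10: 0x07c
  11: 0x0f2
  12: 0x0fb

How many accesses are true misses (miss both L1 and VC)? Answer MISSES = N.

#0 0x7c→b7/s1 MISS; vc=[]
#1 0xf7→b15/s1 MISS; vc=[7]
#2 0xff→b15/s1 L1-HIT; vc=[7]
#3 0x7e→b7/s1 VC-HIT; vc=[15]
#4 0xf8→b15/s1 VC-HIT; vc=[7]
#5 0xfe→b15/s1 L1-HIT; vc=[7]
#6 0x74→b7/s1 VC-HIT; vc=[15]
#7 0xf6→b15/s1 VC-HIT; vc=[7]
#8 0x7e→b7/s1 VC-HIT; vc=[15]
#9 0x79→b7/s1 L1-HIT; vc=[15]
#10 0x7c→b7/s1 L1-HIT; vc=[15]
#11 0xf2→b15/s1 VC-HIT; vc=[7]
#12 0xfb→b15/s1 L1-HIT; vc=[7]

MISSES = 2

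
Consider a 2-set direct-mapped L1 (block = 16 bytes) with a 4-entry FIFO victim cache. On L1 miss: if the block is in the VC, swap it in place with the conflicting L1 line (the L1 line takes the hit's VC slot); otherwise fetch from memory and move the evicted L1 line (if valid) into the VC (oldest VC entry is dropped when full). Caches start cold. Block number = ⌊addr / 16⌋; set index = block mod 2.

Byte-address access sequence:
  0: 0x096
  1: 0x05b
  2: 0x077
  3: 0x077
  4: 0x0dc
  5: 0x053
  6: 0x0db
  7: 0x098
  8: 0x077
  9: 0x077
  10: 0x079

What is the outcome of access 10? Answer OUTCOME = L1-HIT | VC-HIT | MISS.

#0 0x96→b9/s1 MISS; vc=[]
#1 0x5b→b5/s1 MISS; vc=[9]
#2 0x77→b7/s1 MISS; vc=[9,5]
#3 0x77→b7/s1 L1-HIT; vc=[9,5]
#4 0xdc→b13/s1 MISS; vc=[9,5,7]
#5 0x53→b5/s1 VC-HIT; vc=[9,13,7]
#6 0xdb→b13/s1 VC-HIT; vc=[9,5,7]
#7 0x98→b9/s1 VC-HIT; vc=[13,5,7]
#8 0x77→b7/s1 VC-HIT; vc=[13,5,9]
#9 0x77→b7/s1 L1-HIT; vc=[13,5,9]
#10 0x79→b7/s1 L1-HIT; vc=[13,5,9]

OUTCOME = L1-HIT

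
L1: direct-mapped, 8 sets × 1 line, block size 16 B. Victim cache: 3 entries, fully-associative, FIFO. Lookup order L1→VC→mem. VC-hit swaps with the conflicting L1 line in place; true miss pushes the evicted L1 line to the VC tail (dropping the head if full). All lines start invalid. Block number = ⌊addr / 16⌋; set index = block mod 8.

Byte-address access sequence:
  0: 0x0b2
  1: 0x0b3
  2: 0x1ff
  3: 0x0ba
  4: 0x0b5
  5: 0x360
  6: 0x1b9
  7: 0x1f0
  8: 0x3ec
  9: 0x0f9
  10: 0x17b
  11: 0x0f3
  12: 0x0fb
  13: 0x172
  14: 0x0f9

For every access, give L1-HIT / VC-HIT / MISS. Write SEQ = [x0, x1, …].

SEQ = [MISS, L1-HIT, MISS, L1-HIT, L1-HIT, MISS, MISS, L1-HIT, MISS, MISS, MISS, VC-HIT, L1-HIT, VC-HIT, VC-HIT]

  [0] addr=0xb2 blk=11 s=3: MISS | VC []
  [1] addr=0xb3 blk=11 s=3: L1-HIT | VC []
  [2] addr=0x1ff blk=31 s=7: MISS | VC []
  [3] addr=0xba blk=11 s=3: L1-HIT | VC []
  [4] addr=0xb5 blk=11 s=3: L1-HIT | VC []
  [5] addr=0x360 blk=54 s=6: MISS | VC []
  [6] addr=0x1b9 blk=27 s=3: MISS | VC [11]
  [7] addr=0x1f0 blk=31 s=7: L1-HIT | VC [11]
  [8] addr=0x3ec blk=62 s=6: MISS | VC [11, 54]
  [9] addr=0xf9 blk=15 s=7: MISS | VC [11, 54, 31]
  [10] addr=0x17b blk=23 s=7: MISS | VC [54, 31, 15]
  [11] addr=0xf3 blk=15 s=7: VC-HIT | VC [54, 31, 23]
  [12] addr=0xfb blk=15 s=7: L1-HIT | VC [54, 31, 23]
  [13] addr=0x172 blk=23 s=7: VC-HIT | VC [54, 31, 15]
  [14] addr=0xf9 blk=15 s=7: VC-HIT | VC [54, 31, 23]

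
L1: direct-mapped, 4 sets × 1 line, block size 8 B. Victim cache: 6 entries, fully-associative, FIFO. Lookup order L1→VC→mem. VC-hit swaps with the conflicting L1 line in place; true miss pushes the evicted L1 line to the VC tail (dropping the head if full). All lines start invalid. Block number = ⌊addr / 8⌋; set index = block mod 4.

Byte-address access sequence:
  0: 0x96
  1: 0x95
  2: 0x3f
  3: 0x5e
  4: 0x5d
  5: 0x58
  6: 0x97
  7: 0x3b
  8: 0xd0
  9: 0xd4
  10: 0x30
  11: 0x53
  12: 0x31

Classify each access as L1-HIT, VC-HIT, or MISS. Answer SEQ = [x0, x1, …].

SEQ = [MISS, L1-HIT, MISS, MISS, L1-HIT, L1-HIT, L1-HIT, VC-HIT, MISS, L1-HIT, MISS, MISS, VC-HIT]

0: 0x96 (blk 18, set 2) → MISS  vc=[]
1: 0x95 (blk 18, set 2) → L1-HIT  vc=[]
2: 0x3f (blk 7, set 3) → MISS  vc=[]
3: 0x5e (blk 11, set 3) → MISS  vc=[7]
4: 0x5d (blk 11, set 3) → L1-HIT  vc=[7]
5: 0x58 (blk 11, set 3) → L1-HIT  vc=[7]
6: 0x97 (blk 18, set 2) → L1-HIT  vc=[7]
7: 0x3b (blk 7, set 3) → VC-HIT  vc=[11]
8: 0xd0 (blk 26, set 2) → MISS  vc=[11, 18]
9: 0xd4 (blk 26, set 2) → L1-HIT  vc=[11, 18]
10: 0x30 (blk 6, set 2) → MISS  vc=[11, 18, 26]
11: 0x53 (blk 10, set 2) → MISS  vc=[11, 18, 26, 6]
12: 0x31 (blk 6, set 2) → VC-HIT  vc=[11, 18, 26, 10]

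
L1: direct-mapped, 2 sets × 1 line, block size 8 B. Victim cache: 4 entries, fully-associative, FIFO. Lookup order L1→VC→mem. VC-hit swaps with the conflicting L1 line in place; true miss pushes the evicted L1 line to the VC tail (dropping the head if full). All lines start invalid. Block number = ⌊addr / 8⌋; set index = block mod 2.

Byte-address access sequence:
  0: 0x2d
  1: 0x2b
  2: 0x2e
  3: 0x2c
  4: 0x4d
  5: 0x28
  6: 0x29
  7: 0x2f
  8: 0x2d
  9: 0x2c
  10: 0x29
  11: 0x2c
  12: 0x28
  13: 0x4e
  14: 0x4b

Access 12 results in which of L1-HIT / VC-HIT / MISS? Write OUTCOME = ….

OUTCOME = L1-HIT

#0 0x2d→b5/s1 MISS; vc=[]
#1 0x2b→b5/s1 L1-HIT; vc=[]
#2 0x2e→b5/s1 L1-HIT; vc=[]
#3 0x2c→b5/s1 L1-HIT; vc=[]
#4 0x4d→b9/s1 MISS; vc=[5]
#5 0x28→b5/s1 VC-HIT; vc=[9]
#6 0x29→b5/s1 L1-HIT; vc=[9]
#7 0x2f→b5/s1 L1-HIT; vc=[9]
#8 0x2d→b5/s1 L1-HIT; vc=[9]
#9 0x2c→b5/s1 L1-HIT; vc=[9]
#10 0x29→b5/s1 L1-HIT; vc=[9]
#11 0x2c→b5/s1 L1-HIT; vc=[9]
#12 0x28→b5/s1 L1-HIT; vc=[9]
#13 0x4e→b9/s1 VC-HIT; vc=[5]
#14 0x4b→b9/s1 L1-HIT; vc=[5]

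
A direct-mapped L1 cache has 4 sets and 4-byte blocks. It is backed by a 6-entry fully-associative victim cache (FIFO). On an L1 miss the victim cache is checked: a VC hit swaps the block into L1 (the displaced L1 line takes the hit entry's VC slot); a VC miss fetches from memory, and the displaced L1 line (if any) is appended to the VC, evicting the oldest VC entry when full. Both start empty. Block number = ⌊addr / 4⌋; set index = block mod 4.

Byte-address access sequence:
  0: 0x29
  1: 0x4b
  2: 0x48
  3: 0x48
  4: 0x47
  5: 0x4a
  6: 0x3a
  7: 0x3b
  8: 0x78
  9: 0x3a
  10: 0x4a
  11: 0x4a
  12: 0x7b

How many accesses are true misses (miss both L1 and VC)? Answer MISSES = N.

  [0] addr=0x29 blk=10 s=2: MISS | VC []
  [1] addr=0x4b blk=18 s=2: MISS | VC [10]
  [2] addr=0x48 blk=18 s=2: L1-HIT | VC [10]
  [3] addr=0x48 blk=18 s=2: L1-HIT | VC [10]
  [4] addr=0x47 blk=17 s=1: MISS | VC [10]
  [5] addr=0x4a blk=18 s=2: L1-HIT | VC [10]
  [6] addr=0x3a blk=14 s=2: MISS | VC [10, 18]
  [7] addr=0x3b blk=14 s=2: L1-HIT | VC [10, 18]
  [8] addr=0x78 blk=30 s=2: MISS | VC [10, 18, 14]
  [9] addr=0x3a blk=14 s=2: VC-HIT | VC [10, 18, 30]
  [10] addr=0x4a blk=18 s=2: VC-HIT | VC [10, 14, 30]
  [11] addr=0x4a blk=18 s=2: L1-HIT | VC [10, 14, 30]
  [12] addr=0x7b blk=30 s=2: VC-HIT | VC [10, 14, 18]

MISSES = 5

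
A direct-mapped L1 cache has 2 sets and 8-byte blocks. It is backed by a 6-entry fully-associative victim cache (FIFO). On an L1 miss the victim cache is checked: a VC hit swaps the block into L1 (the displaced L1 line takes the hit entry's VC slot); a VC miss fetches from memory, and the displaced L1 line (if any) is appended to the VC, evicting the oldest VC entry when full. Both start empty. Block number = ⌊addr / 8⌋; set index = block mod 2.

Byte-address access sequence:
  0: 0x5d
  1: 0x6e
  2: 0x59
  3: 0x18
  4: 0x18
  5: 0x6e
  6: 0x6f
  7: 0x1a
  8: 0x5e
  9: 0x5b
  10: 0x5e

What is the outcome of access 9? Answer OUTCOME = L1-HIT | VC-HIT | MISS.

#0 0x5d→b11/s1 MISS; vc=[]
#1 0x6e→b13/s1 MISS; vc=[11]
#2 0x59→b11/s1 VC-HIT; vc=[13]
#3 0x18→b3/s1 MISS; vc=[13,11]
#4 0x18→b3/s1 L1-HIT; vc=[13,11]
#5 0x6e→b13/s1 VC-HIT; vc=[3,11]
#6 0x6f→b13/s1 L1-HIT; vc=[3,11]
#7 0x1a→b3/s1 VC-HIT; vc=[13,11]
#8 0x5e→b11/s1 VC-HIT; vc=[13,3]
#9 0x5b→b11/s1 L1-HIT; vc=[13,3]
#10 0x5e→b11/s1 L1-HIT; vc=[13,3]

OUTCOME = L1-HIT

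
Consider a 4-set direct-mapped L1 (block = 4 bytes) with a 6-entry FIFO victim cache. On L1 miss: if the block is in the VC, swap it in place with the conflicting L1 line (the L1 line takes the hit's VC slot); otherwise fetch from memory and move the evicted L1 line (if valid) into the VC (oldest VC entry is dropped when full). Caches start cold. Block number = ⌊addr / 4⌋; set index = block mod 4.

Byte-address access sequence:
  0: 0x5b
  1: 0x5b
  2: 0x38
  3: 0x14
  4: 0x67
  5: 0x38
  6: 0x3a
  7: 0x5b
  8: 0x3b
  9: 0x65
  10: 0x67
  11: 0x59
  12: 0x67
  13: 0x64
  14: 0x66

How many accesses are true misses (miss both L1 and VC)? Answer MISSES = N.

MISSES = 4

  [0] addr=0x5b blk=22 s=2: MISS | VC []
  [1] addr=0x5b blk=22 s=2: L1-HIT | VC []
  [2] addr=0x38 blk=14 s=2: MISS | VC [22]
  [3] addr=0x14 blk=5 s=1: MISS | VC [22]
  [4] addr=0x67 blk=25 s=1: MISS | VC [22, 5]
  [5] addr=0x38 blk=14 s=2: L1-HIT | VC [22, 5]
  [6] addr=0x3a blk=14 s=2: L1-HIT | VC [22, 5]
  [7] addr=0x5b blk=22 s=2: VC-HIT | VC [14, 5]
  [8] addr=0x3b blk=14 s=2: VC-HIT | VC [22, 5]
  [9] addr=0x65 blk=25 s=1: L1-HIT | VC [22, 5]
  [10] addr=0x67 blk=25 s=1: L1-HIT | VC [22, 5]
  [11] addr=0x59 blk=22 s=2: VC-HIT | VC [14, 5]
  [12] addr=0x67 blk=25 s=1: L1-HIT | VC [14, 5]
  [13] addr=0x64 blk=25 s=1: L1-HIT | VC [14, 5]
  [14] addr=0x66 blk=25 s=1: L1-HIT | VC [14, 5]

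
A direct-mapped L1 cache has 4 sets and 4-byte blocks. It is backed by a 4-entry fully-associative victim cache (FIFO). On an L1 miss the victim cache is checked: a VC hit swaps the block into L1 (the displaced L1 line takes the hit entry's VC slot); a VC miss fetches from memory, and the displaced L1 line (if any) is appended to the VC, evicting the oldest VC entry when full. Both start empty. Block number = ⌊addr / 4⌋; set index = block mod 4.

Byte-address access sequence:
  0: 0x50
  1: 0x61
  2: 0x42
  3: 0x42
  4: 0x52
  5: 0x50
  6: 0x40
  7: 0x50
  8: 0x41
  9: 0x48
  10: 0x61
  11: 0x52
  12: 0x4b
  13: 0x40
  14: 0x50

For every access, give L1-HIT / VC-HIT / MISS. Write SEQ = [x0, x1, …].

SEQ = [MISS, MISS, MISS, L1-HIT, VC-HIT, L1-HIT, VC-HIT, VC-HIT, VC-HIT, MISS, VC-HIT, VC-HIT, L1-HIT, VC-HIT, VC-HIT]

  [0] addr=0x50 blk=20 s=0: MISS | VC []
  [1] addr=0x61 blk=24 s=0: MISS | VC [20]
  [2] addr=0x42 blk=16 s=0: MISS | VC [20, 24]
  [3] addr=0x42 blk=16 s=0: L1-HIT | VC [20, 24]
  [4] addr=0x52 blk=20 s=0: VC-HIT | VC [16, 24]
  [5] addr=0x50 blk=20 s=0: L1-HIT | VC [16, 24]
  [6] addr=0x40 blk=16 s=0: VC-HIT | VC [20, 24]
  [7] addr=0x50 blk=20 s=0: VC-HIT | VC [16, 24]
  [8] addr=0x41 blk=16 s=0: VC-HIT | VC [20, 24]
  [9] addr=0x48 blk=18 s=2: MISS | VC [20, 24]
  [10] addr=0x61 blk=24 s=0: VC-HIT | VC [20, 16]
  [11] addr=0x52 blk=20 s=0: VC-HIT | VC [24, 16]
  [12] addr=0x4b blk=18 s=2: L1-HIT | VC [24, 16]
  [13] addr=0x40 blk=16 s=0: VC-HIT | VC [24, 20]
  [14] addr=0x50 blk=20 s=0: VC-HIT | VC [24, 16]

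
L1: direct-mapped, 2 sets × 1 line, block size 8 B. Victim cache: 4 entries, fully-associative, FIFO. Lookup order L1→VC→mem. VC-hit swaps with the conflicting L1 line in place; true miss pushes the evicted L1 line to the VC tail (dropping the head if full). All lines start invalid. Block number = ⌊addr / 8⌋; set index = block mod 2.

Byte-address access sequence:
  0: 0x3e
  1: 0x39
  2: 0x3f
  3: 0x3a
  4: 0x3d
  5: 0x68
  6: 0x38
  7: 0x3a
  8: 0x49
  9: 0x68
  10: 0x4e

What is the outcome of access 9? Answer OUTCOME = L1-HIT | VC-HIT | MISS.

OUTCOME = VC-HIT

  [0] addr=0x3e blk=7 s=1: MISS | VC []
  [1] addr=0x39 blk=7 s=1: L1-HIT | VC []
  [2] addr=0x3f blk=7 s=1: L1-HIT | VC []
  [3] addr=0x3a blk=7 s=1: L1-HIT | VC []
  [4] addr=0x3d blk=7 s=1: L1-HIT | VC []
  [5] addr=0x68 blk=13 s=1: MISS | VC [7]
  [6] addr=0x38 blk=7 s=1: VC-HIT | VC [13]
  [7] addr=0x3a blk=7 s=1: L1-HIT | VC [13]
  [8] addr=0x49 blk=9 s=1: MISS | VC [13, 7]
  [9] addr=0x68 blk=13 s=1: VC-HIT | VC [9, 7]
  [10] addr=0x4e blk=9 s=1: VC-HIT | VC [13, 7]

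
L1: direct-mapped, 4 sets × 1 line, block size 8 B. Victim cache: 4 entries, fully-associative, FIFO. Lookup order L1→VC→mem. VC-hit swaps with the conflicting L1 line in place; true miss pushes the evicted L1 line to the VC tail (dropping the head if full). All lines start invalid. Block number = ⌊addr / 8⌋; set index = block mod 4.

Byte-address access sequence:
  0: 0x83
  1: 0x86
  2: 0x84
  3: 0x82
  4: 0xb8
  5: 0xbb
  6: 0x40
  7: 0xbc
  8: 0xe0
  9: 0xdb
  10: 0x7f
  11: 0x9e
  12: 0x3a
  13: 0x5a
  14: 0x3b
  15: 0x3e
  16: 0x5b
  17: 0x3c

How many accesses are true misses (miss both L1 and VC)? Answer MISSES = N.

MISSES = 9

  [0] addr=0x83 blk=16 s=0: MISS | VC []
  [1] addr=0x86 blk=16 s=0: L1-HIT | VC []
  [2] addr=0x84 blk=16 s=0: L1-HIT | VC []
  [3] addr=0x82 blk=16 s=0: L1-HIT | VC []
  [4] addr=0xb8 blk=23 s=3: MISS | VC []
  [5] addr=0xbb blk=23 s=3: L1-HIT | VC []
  [6] addr=0x40 blk=8 s=0: MISS | VC [16]
  [7] addr=0xbc blk=23 s=3: L1-HIT | VC [16]
  [8] addr=0xe0 blk=28 s=0: MISS | VC [16, 8]
  [9] addr=0xdb blk=27 s=3: MISS | VC [16, 8, 23]
  [10] addr=0x7f blk=15 s=3: MISS | VC [16, 8, 23, 27]
  [11] addr=0x9e blk=19 s=3: MISS | VC [8, 23, 27, 15]
  [12] addr=0x3a blk=7 s=3: MISS | VC [23, 27, 15, 19]
  [13] addr=0x5a blk=11 s=3: MISS | VC [27, 15, 19, 7]
  [14] addr=0x3b blk=7 s=3: VC-HIT | VC [27, 15, 19, 11]
  [15] addr=0x3e blk=7 s=3: L1-HIT | VC [27, 15, 19, 11]
  [16] addr=0x5b blk=11 s=3: VC-HIT | VC [27, 15, 19, 7]
  [17] addr=0x3c blk=7 s=3: VC-HIT | VC [27, 15, 19, 11]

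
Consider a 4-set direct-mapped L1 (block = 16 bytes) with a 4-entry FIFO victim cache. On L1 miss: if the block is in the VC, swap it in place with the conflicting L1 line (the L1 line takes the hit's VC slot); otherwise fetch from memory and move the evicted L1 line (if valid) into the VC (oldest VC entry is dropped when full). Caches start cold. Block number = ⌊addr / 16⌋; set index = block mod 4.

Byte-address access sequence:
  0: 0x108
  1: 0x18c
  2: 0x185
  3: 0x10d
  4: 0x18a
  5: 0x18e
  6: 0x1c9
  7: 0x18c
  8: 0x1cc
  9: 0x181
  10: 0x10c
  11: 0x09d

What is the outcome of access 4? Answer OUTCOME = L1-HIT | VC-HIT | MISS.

0: 0x108 (blk 16, set 0) → MISS  vc=[]
1: 0x18c (blk 24, set 0) → MISS  vc=[16]
2: 0x185 (blk 24, set 0) → L1-HIT  vc=[16]
3: 0x10d (blk 16, set 0) → VC-HIT  vc=[24]
4: 0x18a (blk 24, set 0) → VC-HIT  vc=[16]
5: 0x18e (blk 24, set 0) → L1-HIT  vc=[16]
6: 0x1c9 (blk 28, set 0) → MISS  vc=[16, 24]
7: 0x18c (blk 24, set 0) → VC-HIT  vc=[16, 28]
8: 0x1cc (blk 28, set 0) → VC-HIT  vc=[16, 24]
9: 0x181 (blk 24, set 0) → VC-HIT  vc=[16, 28]
10: 0x10c (blk 16, set 0) → VC-HIT  vc=[24, 28]
11: 0x9d (blk 9, set 1) → MISS  vc=[24, 28]

OUTCOME = VC-HIT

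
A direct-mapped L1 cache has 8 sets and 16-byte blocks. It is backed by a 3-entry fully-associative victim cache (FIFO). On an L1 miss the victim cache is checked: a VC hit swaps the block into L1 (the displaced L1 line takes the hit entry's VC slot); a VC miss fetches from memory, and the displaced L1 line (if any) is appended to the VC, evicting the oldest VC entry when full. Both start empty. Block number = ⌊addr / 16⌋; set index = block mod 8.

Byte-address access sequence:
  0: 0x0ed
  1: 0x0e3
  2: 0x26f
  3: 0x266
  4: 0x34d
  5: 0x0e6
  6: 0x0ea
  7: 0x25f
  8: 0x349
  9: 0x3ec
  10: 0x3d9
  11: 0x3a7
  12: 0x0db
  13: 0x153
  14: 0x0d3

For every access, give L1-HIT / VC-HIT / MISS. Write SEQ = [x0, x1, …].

  [0] addr=0xed blk=14 s=6: MISS | VC []
  [1] addr=0xe3 blk=14 s=6: L1-HIT | VC []
  [2] addr=0x26f blk=38 s=6: MISS | VC [14]
  [3] addr=0x266 blk=38 s=6: L1-HIT | VC [14]
  [4] addr=0x34d blk=52 s=4: MISS | VC [14]
  [5] addr=0xe6 blk=14 s=6: VC-HIT | VC [38]
  [6] addr=0xea blk=14 s=6: L1-HIT | VC [38]
  [7] addr=0x25f blk=37 s=5: MISS | VC [38]
  [8] addr=0x349 blk=52 s=4: L1-HIT | VC [38]
  [9] addr=0x3ec blk=62 s=6: MISS | VC [38, 14]
  [10] addr=0x3d9 blk=61 s=5: MISS | VC [38, 14, 37]
  [11] addr=0x3a7 blk=58 s=2: MISS | VC [38, 14, 37]
  [12] addr=0xdb blk=13 s=5: MISS | VC [14, 37, 61]
  [13] addr=0x153 blk=21 s=5: MISS | VC [37, 61, 13]
  [14] addr=0xd3 blk=13 s=5: VC-HIT | VC [37, 61, 21]

SEQ = [MISS, L1-HIT, MISS, L1-HIT, MISS, VC-HIT, L1-HIT, MISS, L1-HIT, MISS, MISS, MISS, MISS, MISS, VC-HIT]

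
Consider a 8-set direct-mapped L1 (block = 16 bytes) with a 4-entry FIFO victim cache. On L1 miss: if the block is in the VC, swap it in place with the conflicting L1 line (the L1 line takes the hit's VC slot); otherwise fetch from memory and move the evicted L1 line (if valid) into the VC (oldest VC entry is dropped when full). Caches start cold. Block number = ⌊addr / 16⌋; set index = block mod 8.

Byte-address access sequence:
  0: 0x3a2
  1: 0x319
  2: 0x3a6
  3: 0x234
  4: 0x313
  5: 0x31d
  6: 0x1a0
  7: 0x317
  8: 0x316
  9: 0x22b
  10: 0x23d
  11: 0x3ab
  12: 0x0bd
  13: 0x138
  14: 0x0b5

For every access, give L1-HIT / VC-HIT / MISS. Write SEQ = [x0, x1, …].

  [0] addr=0x3a2 blk=58 s=2: MISS | VC []
  [1] addr=0x319 blk=49 s=1: MISS | VC []
  [2] addr=0x3a6 blk=58 s=2: L1-HIT | VC []
  [3] addr=0x234 blk=35 s=3: MISS | VC []
  [4] addr=0x313 blk=49 s=1: L1-HIT | VC []
  [5] addr=0x31d blk=49 s=1: L1-HIT | VC []
  [6] addr=0x1a0 blk=26 s=2: MISS | VC [58]
  [7] addr=0x317 blk=49 s=1: L1-HIT | VC [58]
  [8] addr=0x316 blk=49 s=1: L1-HIT | VC [58]
  [9] addr=0x22b blk=34 s=2: MISS | VC [58, 26]
  [10] addr=0x23d blk=35 s=3: L1-HIT | VC [58, 26]
  [11] addr=0x3ab blk=58 s=2: VC-HIT | VC [34, 26]
  [12] addr=0xbd blk=11 s=3: MISS | VC [34, 26, 35]
  [13] addr=0x138 blk=19 s=3: MISS | VC [34, 26, 35, 11]
  [14] addr=0xb5 blk=11 s=3: VC-HIT | VC [34, 26, 35, 19]

SEQ = [MISS, MISS, L1-HIT, MISS, L1-HIT, L1-HIT, MISS, L1-HIT, L1-HIT, MISS, L1-HIT, VC-HIT, MISS, MISS, VC-HIT]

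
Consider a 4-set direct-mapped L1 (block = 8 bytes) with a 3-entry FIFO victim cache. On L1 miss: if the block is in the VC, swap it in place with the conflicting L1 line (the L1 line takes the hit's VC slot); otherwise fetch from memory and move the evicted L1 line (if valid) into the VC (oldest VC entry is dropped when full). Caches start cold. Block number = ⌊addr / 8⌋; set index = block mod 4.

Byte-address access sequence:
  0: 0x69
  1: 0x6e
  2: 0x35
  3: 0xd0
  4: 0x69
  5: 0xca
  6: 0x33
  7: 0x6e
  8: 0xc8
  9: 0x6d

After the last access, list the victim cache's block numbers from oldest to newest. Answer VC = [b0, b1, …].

VC = [26, 25]

  [0] addr=0x69 blk=13 s=1: MISS | VC []
  [1] addr=0x6e blk=13 s=1: L1-HIT | VC []
  [2] addr=0x35 blk=6 s=2: MISS | VC []
  [3] addr=0xd0 blk=26 s=2: MISS | VC [6]
  [4] addr=0x69 blk=13 s=1: L1-HIT | VC [6]
  [5] addr=0xca blk=25 s=1: MISS | VC [6, 13]
  [6] addr=0x33 blk=6 s=2: VC-HIT | VC [26, 13]
  [7] addr=0x6e blk=13 s=1: VC-HIT | VC [26, 25]
  [8] addr=0xc8 blk=25 s=1: VC-HIT | VC [26, 13]
  [9] addr=0x6d blk=13 s=1: VC-HIT | VC [26, 25]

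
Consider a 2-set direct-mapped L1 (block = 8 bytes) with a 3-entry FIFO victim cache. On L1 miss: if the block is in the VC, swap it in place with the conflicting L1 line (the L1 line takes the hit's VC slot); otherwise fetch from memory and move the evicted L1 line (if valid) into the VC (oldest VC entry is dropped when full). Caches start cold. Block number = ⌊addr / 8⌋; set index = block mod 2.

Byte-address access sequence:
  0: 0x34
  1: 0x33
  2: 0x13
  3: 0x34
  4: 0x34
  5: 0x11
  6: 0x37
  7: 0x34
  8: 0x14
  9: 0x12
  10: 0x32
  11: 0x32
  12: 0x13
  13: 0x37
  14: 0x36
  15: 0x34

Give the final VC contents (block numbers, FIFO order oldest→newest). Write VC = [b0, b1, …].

VC = [2]

0: 0x34 (blk 6, set 0) → MISS  vc=[]
1: 0x33 (blk 6, set 0) → L1-HIT  vc=[]
2: 0x13 (blk 2, set 0) → MISS  vc=[6]
3: 0x34 (blk 6, set 0) → VC-HIT  vc=[2]
4: 0x34 (blk 6, set 0) → L1-HIT  vc=[2]
5: 0x11 (blk 2, set 0) → VC-HIT  vc=[6]
6: 0x37 (blk 6, set 0) → VC-HIT  vc=[2]
7: 0x34 (blk 6, set 0) → L1-HIT  vc=[2]
8: 0x14 (blk 2, set 0) → VC-HIT  vc=[6]
9: 0x12 (blk 2, set 0) → L1-HIT  vc=[6]
10: 0x32 (blk 6, set 0) → VC-HIT  vc=[2]
11: 0x32 (blk 6, set 0) → L1-HIT  vc=[2]
12: 0x13 (blk 2, set 0) → VC-HIT  vc=[6]
13: 0x37 (blk 6, set 0) → VC-HIT  vc=[2]
14: 0x36 (blk 6, set 0) → L1-HIT  vc=[2]
15: 0x34 (blk 6, set 0) → L1-HIT  vc=[2]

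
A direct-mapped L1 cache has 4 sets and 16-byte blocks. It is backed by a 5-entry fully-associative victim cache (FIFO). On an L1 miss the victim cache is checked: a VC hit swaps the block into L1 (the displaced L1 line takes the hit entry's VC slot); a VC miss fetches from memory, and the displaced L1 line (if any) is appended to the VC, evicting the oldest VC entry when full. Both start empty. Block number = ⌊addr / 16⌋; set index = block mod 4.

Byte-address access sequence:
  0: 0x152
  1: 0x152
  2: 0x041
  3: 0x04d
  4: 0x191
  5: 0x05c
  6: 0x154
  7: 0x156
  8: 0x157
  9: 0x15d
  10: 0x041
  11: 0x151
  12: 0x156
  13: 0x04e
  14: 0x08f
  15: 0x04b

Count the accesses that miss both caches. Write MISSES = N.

  [0] addr=0x152 blk=21 s=1: MISS | VC []
  [1] addr=0x152 blk=21 s=1: L1-HIT | VC []
  [2] addr=0x41 blk=4 s=0: MISS | VC []
  [3] addr=0x4d blk=4 s=0: L1-HIT | VC []
  [4] addr=0x191 blk=25 s=1: MISS | VC [21]
  [5] addr=0x5c blk=5 s=1: MISS | VC [21, 25]
  [6] addr=0x154 blk=21 s=1: VC-HIT | VC [5, 25]
  [7] addr=0x156 blk=21 s=1: L1-HIT | VC [5, 25]
  [8] addr=0x157 blk=21 s=1: L1-HIT | VC [5, 25]
  [9] addr=0x15d blk=21 s=1: L1-HIT | VC [5, 25]
  [10] addr=0x41 blk=4 s=0: L1-HIT | VC [5, 25]
  [11] addr=0x151 blk=21 s=1: L1-HIT | VC [5, 25]
  [12] addr=0x156 blk=21 s=1: L1-HIT | VC [5, 25]
  [13] addr=0x4e blk=4 s=0: L1-HIT | VC [5, 25]
  [14] addr=0x8f blk=8 s=0: MISS | VC [5, 25, 4]
  [15] addr=0x4b blk=4 s=0: VC-HIT | VC [5, 25, 8]

MISSES = 5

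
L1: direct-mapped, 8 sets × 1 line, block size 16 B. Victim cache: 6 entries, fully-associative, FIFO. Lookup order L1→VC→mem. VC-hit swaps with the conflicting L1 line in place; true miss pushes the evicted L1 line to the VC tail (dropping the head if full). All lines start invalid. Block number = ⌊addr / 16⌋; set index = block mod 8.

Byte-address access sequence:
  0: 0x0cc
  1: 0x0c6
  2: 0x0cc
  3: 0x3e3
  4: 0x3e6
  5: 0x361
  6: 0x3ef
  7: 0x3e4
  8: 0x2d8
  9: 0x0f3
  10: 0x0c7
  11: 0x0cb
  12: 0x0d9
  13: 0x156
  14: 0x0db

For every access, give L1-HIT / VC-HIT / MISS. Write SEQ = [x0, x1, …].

  [0] addr=0xcc blk=12 s=4: MISS | VC []
  [1] addr=0xc6 blk=12 s=4: L1-HIT | VC []
  [2] addr=0xcc blk=12 s=4: L1-HIT | VC []
  [3] addr=0x3e3 blk=62 s=6: MISS | VC []
  [4] addr=0x3e6 blk=62 s=6: L1-HIT | VC []
  [5] addr=0x361 blk=54 s=6: MISS | VC [62]
  [6] addr=0x3ef blk=62 s=6: VC-HIT | VC [54]
  [7] addr=0x3e4 blk=62 s=6: L1-HIT | VC [54]
  [8] addr=0x2d8 blk=45 s=5: MISS | VC [54]
  [9] addr=0xf3 blk=15 s=7: MISS | VC [54]
  [10] addr=0xc7 blk=12 s=4: L1-HIT | VC [54]
  [11] addr=0xcb blk=12 s=4: L1-HIT | VC [54]
  [12] addr=0xd9 blk=13 s=5: MISS | VC [54, 45]
  [13] addr=0x156 blk=21 s=5: MISS | VC [54, 45, 13]
  [14] addr=0xdb blk=13 s=5: VC-HIT | VC [54, 45, 21]

SEQ = [MISS, L1-HIT, L1-HIT, MISS, L1-HIT, MISS, VC-HIT, L1-HIT, MISS, MISS, L1-HIT, L1-HIT, MISS, MISS, VC-HIT]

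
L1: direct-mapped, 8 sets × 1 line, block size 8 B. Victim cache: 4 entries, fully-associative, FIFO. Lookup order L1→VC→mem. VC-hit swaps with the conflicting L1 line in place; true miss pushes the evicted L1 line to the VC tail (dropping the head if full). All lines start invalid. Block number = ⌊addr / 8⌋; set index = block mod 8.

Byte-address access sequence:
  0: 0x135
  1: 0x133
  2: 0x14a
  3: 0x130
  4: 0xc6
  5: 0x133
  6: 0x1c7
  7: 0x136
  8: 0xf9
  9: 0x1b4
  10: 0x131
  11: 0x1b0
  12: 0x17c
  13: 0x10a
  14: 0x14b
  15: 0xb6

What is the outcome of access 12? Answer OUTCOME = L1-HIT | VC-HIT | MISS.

OUTCOME = MISS

  [0] addr=0x135 blk=38 s=6: MISS | VC []
  [1] addr=0x133 blk=38 s=6: L1-HIT | VC []
  [2] addr=0x14a blk=41 s=1: MISS | VC []
  [3] addr=0x130 blk=38 s=6: L1-HIT | VC []
  [4] addr=0xc6 blk=24 s=0: MISS | VC []
  [5] addr=0x133 blk=38 s=6: L1-HIT | VC []
  [6] addr=0x1c7 blk=56 s=0: MISS | VC [24]
  [7] addr=0x136 blk=38 s=6: L1-HIT | VC [24]
  [8] addr=0xf9 blk=31 s=7: MISS | VC [24]
  [9] addr=0x1b4 blk=54 s=6: MISS | VC [24, 38]
  [10] addr=0x131 blk=38 s=6: VC-HIT | VC [24, 54]
  [11] addr=0x1b0 blk=54 s=6: VC-HIT | VC [24, 38]
  [12] addr=0x17c blk=47 s=7: MISS | VC [24, 38, 31]
  [13] addr=0x10a blk=33 s=1: MISS | VC [24, 38, 31, 41]
  [14] addr=0x14b blk=41 s=1: VC-HIT | VC [24, 38, 31, 33]
  [15] addr=0xb6 blk=22 s=6: MISS | VC [38, 31, 33, 54]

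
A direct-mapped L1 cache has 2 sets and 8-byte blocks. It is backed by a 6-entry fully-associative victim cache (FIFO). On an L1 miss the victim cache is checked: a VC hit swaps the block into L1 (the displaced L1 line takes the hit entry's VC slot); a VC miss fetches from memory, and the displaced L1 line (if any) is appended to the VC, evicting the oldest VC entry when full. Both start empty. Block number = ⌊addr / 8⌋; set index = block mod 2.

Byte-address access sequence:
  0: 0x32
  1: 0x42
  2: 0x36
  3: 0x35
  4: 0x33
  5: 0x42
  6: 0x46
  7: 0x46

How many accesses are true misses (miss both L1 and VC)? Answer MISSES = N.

MISSES = 2

#0 0x32→b6/s0 MISS; vc=[]
#1 0x42→b8/s0 MISS; vc=[6]
#2 0x36→b6/s0 VC-HIT; vc=[8]
#3 0x35→b6/s0 L1-HIT; vc=[8]
#4 0x33→b6/s0 L1-HIT; vc=[8]
#5 0x42→b8/s0 VC-HIT; vc=[6]
#6 0x46→b8/s0 L1-HIT; vc=[6]
#7 0x46→b8/s0 L1-HIT; vc=[6]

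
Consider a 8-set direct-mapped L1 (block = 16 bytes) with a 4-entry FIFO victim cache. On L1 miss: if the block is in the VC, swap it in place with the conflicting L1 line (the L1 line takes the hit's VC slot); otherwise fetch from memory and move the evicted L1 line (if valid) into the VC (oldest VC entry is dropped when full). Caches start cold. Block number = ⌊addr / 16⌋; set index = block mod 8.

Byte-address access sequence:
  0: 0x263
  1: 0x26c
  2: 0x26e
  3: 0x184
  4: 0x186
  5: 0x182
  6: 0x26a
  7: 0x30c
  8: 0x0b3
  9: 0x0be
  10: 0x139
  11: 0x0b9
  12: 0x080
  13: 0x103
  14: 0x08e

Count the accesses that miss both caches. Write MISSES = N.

MISSES = 7

  [0] addr=0x263 blk=38 s=6: MISS | VC []
  [1] addr=0x26c blk=38 s=6: L1-HIT | VC []
  [2] addr=0x26e blk=38 s=6: L1-HIT | VC []
  [3] addr=0x184 blk=24 s=0: MISS | VC []
  [4] addr=0x186 blk=24 s=0: L1-HIT | VC []
  [5] addr=0x182 blk=24 s=0: L1-HIT | VC []
  [6] addr=0x26a blk=38 s=6: L1-HIT | VC []
  [7] addr=0x30c blk=48 s=0: MISS | VC [24]
  [8] addr=0xb3 blk=11 s=3: MISS | VC [24]
  [9] addr=0xbe blk=11 s=3: L1-HIT | VC [24]
  [10] addr=0x139 blk=19 s=3: MISS | VC [24, 11]
  [11] addr=0xb9 blk=11 s=3: VC-HIT | VC [24, 19]
  [12] addr=0x80 blk=8 s=0: MISS | VC [24, 19, 48]
  [13] addr=0x103 blk=16 s=0: MISS | VC [24, 19, 48, 8]
  [14] addr=0x8e blk=8 s=0: VC-HIT | VC [24, 19, 48, 16]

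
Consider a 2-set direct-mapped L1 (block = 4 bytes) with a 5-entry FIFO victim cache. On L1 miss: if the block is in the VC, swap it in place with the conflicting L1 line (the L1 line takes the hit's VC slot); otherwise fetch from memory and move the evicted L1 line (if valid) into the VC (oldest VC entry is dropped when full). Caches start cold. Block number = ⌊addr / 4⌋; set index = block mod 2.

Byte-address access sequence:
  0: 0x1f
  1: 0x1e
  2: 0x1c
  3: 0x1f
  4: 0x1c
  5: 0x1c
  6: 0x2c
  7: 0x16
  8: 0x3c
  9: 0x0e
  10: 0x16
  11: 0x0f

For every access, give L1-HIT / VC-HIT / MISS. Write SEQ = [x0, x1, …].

SEQ = [MISS, L1-HIT, L1-HIT, L1-HIT, L1-HIT, L1-HIT, MISS, MISS, MISS, MISS, VC-HIT, VC-HIT]

0: 0x1f (blk 7, set 1) → MISS  vc=[]
1: 0x1e (blk 7, set 1) → L1-HIT  vc=[]
2: 0x1c (blk 7, set 1) → L1-HIT  vc=[]
3: 0x1f (blk 7, set 1) → L1-HIT  vc=[]
4: 0x1c (blk 7, set 1) → L1-HIT  vc=[]
5: 0x1c (blk 7, set 1) → L1-HIT  vc=[]
6: 0x2c (blk 11, set 1) → MISS  vc=[7]
7: 0x16 (blk 5, set 1) → MISS  vc=[7, 11]
8: 0x3c (blk 15, set 1) → MISS  vc=[7, 11, 5]
9: 0xe (blk 3, set 1) → MISS  vc=[7, 11, 5, 15]
10: 0x16 (blk 5, set 1) → VC-HIT  vc=[7, 11, 3, 15]
11: 0xf (blk 3, set 1) → VC-HIT  vc=[7, 11, 5, 15]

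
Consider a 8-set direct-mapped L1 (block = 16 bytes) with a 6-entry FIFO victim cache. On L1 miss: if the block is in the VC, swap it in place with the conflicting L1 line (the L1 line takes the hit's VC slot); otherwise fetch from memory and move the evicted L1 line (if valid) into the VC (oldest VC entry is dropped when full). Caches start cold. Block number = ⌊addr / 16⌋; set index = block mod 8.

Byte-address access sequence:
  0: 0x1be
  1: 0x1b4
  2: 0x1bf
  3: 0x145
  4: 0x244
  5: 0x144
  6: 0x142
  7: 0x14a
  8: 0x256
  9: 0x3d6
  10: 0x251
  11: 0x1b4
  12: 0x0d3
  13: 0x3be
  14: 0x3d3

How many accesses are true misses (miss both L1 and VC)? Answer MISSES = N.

MISSES = 7

0: 0x1be (blk 27, set 3) → MISS  vc=[]
1: 0x1b4 (blk 27, set 3) → L1-HIT  vc=[]
2: 0x1bf (blk 27, set 3) → L1-HIT  vc=[]
3: 0x145 (blk 20, set 4) → MISS  vc=[]
4: 0x244 (blk 36, set 4) → MISS  vc=[20]
5: 0x144 (blk 20, set 4) → VC-HIT  vc=[36]
6: 0x142 (blk 20, set 4) → L1-HIT  vc=[36]
7: 0x14a (blk 20, set 4) → L1-HIT  vc=[36]
8: 0x256 (blk 37, set 5) → MISS  vc=[36]
9: 0x3d6 (blk 61, set 5) → MISS  vc=[36, 37]
10: 0x251 (blk 37, set 5) → VC-HIT  vc=[36, 61]
11: 0x1b4 (blk 27, set 3) → L1-HIT  vc=[36, 61]
12: 0xd3 (blk 13, set 5) → MISS  vc=[36, 61, 37]
13: 0x3be (blk 59, set 3) → MISS  vc=[36, 61, 37, 27]
14: 0x3d3 (blk 61, set 5) → VC-HIT  vc=[36, 13, 37, 27]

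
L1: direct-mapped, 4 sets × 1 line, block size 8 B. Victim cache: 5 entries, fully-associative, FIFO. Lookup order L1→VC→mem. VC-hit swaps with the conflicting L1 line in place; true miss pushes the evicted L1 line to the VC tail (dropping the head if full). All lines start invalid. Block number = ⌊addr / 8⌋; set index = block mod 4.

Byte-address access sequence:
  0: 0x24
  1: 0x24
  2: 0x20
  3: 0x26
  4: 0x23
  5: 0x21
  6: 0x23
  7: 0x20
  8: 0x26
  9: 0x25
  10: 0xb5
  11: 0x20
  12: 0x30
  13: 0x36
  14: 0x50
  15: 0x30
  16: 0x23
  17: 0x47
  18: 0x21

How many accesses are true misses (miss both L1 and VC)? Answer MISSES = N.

  [0] addr=0x24 blk=4 s=0: MISS | VC []
  [1] addr=0x24 blk=4 s=0: L1-HIT | VC []
  [2] addr=0x20 blk=4 s=0: L1-HIT | VC []
  [3] addr=0x26 blk=4 s=0: L1-HIT | VC []
  [4] addr=0x23 blk=4 s=0: L1-HIT | VC []
  [5] addr=0x21 blk=4 s=0: L1-HIT | VC []
  [6] addr=0x23 blk=4 s=0: L1-HIT | VC []
  [7] addr=0x20 blk=4 s=0: L1-HIT | VC []
  [8] addr=0x26 blk=4 s=0: L1-HIT | VC []
  [9] addr=0x25 blk=4 s=0: L1-HIT | VC []
  [10] addr=0xb5 blk=22 s=2: MISS | VC []
  [11] addr=0x20 blk=4 s=0: L1-HIT | VC []
  [12] addr=0x30 blk=6 s=2: MISS | VC [22]
  [13] addr=0x36 blk=6 s=2: L1-HIT | VC [22]
  [14] addr=0x50 blk=10 s=2: MISS | VC [22, 6]
  [15] addr=0x30 blk=6 s=2: VC-HIT | VC [22, 10]
  [16] addr=0x23 blk=4 s=0: L1-HIT | VC [22, 10]
  [17] addr=0x47 blk=8 s=0: MISS | VC [22, 10, 4]
  [18] addr=0x21 blk=4 s=0: VC-HIT | VC [22, 10, 8]

MISSES = 5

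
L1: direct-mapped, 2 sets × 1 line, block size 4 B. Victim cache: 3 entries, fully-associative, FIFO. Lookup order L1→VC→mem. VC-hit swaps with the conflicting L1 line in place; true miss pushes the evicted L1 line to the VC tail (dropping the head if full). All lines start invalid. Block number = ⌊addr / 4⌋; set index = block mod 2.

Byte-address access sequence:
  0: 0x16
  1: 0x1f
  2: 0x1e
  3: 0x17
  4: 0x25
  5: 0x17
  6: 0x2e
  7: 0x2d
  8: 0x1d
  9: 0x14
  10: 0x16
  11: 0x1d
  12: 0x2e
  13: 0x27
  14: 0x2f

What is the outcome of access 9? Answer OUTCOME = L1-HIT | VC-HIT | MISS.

OUTCOME = VC-HIT

0: 0x16 (blk 5, set 1) → MISS  vc=[]
1: 0x1f (blk 7, set 1) → MISS  vc=[5]
2: 0x1e (blk 7, set 1) → L1-HIT  vc=[5]
3: 0x17 (blk 5, set 1) → VC-HIT  vc=[7]
4: 0x25 (blk 9, set 1) → MISS  vc=[7, 5]
5: 0x17 (blk 5, set 1) → VC-HIT  vc=[7, 9]
6: 0x2e (blk 11, set 1) → MISS  vc=[7, 9, 5]
7: 0x2d (blk 11, set 1) → L1-HIT  vc=[7, 9, 5]
8: 0x1d (blk 7, set 1) → VC-HIT  vc=[11, 9, 5]
9: 0x14 (blk 5, set 1) → VC-HIT  vc=[11, 9, 7]
10: 0x16 (blk 5, set 1) → L1-HIT  vc=[11, 9, 7]
11: 0x1d (blk 7, set 1) → VC-HIT  vc=[11, 9, 5]
12: 0x2e (blk 11, set 1) → VC-HIT  vc=[7, 9, 5]
13: 0x27 (blk 9, set 1) → VC-HIT  vc=[7, 11, 5]
14: 0x2f (blk 11, set 1) → VC-HIT  vc=[7, 9, 5]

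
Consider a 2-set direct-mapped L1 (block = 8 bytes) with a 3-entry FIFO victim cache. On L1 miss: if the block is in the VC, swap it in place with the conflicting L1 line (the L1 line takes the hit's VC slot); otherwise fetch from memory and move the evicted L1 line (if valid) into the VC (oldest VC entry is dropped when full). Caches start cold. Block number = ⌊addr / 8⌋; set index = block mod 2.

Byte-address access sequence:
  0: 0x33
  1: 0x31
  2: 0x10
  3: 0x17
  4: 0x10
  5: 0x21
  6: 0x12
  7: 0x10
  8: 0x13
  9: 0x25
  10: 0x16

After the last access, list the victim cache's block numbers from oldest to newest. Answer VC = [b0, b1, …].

VC = [6, 4]

0: 0x33 (blk 6, set 0) → MISS  vc=[]
1: 0x31 (blk 6, set 0) → L1-HIT  vc=[]
2: 0x10 (blk 2, set 0) → MISS  vc=[6]
3: 0x17 (blk 2, set 0) → L1-HIT  vc=[6]
4: 0x10 (blk 2, set 0) → L1-HIT  vc=[6]
5: 0x21 (blk 4, set 0) → MISS  vc=[6, 2]
6: 0x12 (blk 2, set 0) → VC-HIT  vc=[6, 4]
7: 0x10 (blk 2, set 0) → L1-HIT  vc=[6, 4]
8: 0x13 (blk 2, set 0) → L1-HIT  vc=[6, 4]
9: 0x25 (blk 4, set 0) → VC-HIT  vc=[6, 2]
10: 0x16 (blk 2, set 0) → VC-HIT  vc=[6, 4]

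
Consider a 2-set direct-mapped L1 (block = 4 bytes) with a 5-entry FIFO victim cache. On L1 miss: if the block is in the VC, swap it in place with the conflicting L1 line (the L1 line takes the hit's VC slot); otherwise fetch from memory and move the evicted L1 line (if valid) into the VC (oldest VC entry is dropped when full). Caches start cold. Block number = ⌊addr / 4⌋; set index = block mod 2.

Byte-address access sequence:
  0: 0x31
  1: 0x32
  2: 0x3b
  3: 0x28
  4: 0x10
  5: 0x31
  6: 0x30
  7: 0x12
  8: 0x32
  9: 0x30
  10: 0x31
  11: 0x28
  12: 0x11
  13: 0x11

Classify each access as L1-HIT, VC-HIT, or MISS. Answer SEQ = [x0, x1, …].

0: 0x31 (blk 12, set 0) → MISS  vc=[]
1: 0x32 (blk 12, set 0) → L1-HIT  vc=[]
2: 0x3b (blk 14, set 0) → MISS  vc=[12]
3: 0x28 (blk 10, set 0) → MISS  vc=[12, 14]
4: 0x10 (blk 4, set 0) → MISS  vc=[12, 14, 10]
5: 0x31 (blk 12, set 0) → VC-HIT  vc=[4, 14, 10]
6: 0x30 (blk 12, set 0) → L1-HIT  vc=[4, 14, 10]
7: 0x12 (blk 4, set 0) → VC-HIT  vc=[12, 14, 10]
8: 0x32 (blk 12, set 0) → VC-HIT  vc=[4, 14, 10]
9: 0x30 (blk 12, set 0) → L1-HIT  vc=[4, 14, 10]
10: 0x31 (blk 12, set 0) → L1-HIT  vc=[4, 14, 10]
11: 0x28 (blk 10, set 0) → VC-HIT  vc=[4, 14, 12]
12: 0x11 (blk 4, set 0) → VC-HIT  vc=[10, 14, 12]
13: 0x11 (blk 4, set 0) → L1-HIT  vc=[10, 14, 12]

SEQ = [MISS, L1-HIT, MISS, MISS, MISS, VC-HIT, L1-HIT, VC-HIT, VC-HIT, L1-HIT, L1-HIT, VC-HIT, VC-HIT, L1-HIT]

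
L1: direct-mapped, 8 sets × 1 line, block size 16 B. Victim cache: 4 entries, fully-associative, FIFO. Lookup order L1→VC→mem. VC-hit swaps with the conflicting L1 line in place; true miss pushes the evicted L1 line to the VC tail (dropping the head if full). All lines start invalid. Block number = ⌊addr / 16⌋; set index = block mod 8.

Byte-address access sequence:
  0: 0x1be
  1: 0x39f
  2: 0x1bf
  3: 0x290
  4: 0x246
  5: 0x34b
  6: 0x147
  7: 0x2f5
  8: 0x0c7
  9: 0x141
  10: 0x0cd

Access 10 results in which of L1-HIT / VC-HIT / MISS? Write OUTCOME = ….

#0 0x1be→b27/s3 MISS; vc=[]
#1 0x39f→b57/s1 MISS; vc=[]
#2 0x1bf→b27/s3 L1-HIT; vc=[]
#3 0x290→b41/s1 MISS; vc=[57]
#4 0x246→b36/s4 MISS; vc=[57]
#5 0x34b→b52/s4 MISS; vc=[57,36]
#6 0x147→b20/s4 MISS; vc=[57,36,52]
#7 0x2f5→b47/s7 MISS; vc=[57,36,52]
#8 0xc7→b12/s4 MISS; vc=[57,36,52,20]
#9 0x141→b20/s4 VC-HIT; vc=[57,36,52,12]
#10 0xcd→b12/s4 VC-HIT; vc=[57,36,52,20]

OUTCOME = VC-HIT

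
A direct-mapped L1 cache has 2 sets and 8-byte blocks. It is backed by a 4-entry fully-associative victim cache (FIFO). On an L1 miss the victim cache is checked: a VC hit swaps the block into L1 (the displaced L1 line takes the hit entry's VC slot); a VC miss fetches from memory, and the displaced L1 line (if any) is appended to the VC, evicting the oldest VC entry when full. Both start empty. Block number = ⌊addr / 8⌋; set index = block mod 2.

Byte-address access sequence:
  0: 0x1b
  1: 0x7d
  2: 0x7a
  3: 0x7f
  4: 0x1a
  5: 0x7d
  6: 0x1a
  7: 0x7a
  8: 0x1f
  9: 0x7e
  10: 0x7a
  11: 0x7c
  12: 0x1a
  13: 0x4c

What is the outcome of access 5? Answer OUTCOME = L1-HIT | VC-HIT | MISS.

OUTCOME = VC-HIT

#0 0x1b→b3/s1 MISS; vc=[]
#1 0x7d→b15/s1 MISS; vc=[3]
#2 0x7a→b15/s1 L1-HIT; vc=[3]
#3 0x7f→b15/s1 L1-HIT; vc=[3]
#4 0x1a→b3/s1 VC-HIT; vc=[15]
#5 0x7d→b15/s1 VC-HIT; vc=[3]
#6 0x1a→b3/s1 VC-HIT; vc=[15]
#7 0x7a→b15/s1 VC-HIT; vc=[3]
#8 0x1f→b3/s1 VC-HIT; vc=[15]
#9 0x7e→b15/s1 VC-HIT; vc=[3]
#10 0x7a→b15/s1 L1-HIT; vc=[3]
#11 0x7c→b15/s1 L1-HIT; vc=[3]
#12 0x1a→b3/s1 VC-HIT; vc=[15]
#13 0x4c→b9/s1 MISS; vc=[15,3]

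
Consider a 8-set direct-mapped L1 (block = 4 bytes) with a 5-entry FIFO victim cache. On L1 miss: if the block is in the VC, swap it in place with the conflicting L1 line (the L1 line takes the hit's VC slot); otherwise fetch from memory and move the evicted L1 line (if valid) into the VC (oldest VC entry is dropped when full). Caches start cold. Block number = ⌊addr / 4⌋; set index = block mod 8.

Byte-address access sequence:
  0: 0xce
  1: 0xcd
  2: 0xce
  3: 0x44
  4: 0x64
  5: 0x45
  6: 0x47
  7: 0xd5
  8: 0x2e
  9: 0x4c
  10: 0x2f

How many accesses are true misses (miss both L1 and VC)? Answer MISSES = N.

#0 0xce→b51/s3 MISS; vc=[]
#1 0xcd→b51/s3 L1-HIT; vc=[]
#2 0xce→b51/s3 L1-HIT; vc=[]
#3 0x44→b17/s1 MISS; vc=[]
#4 0x64→b25/s1 MISS; vc=[17]
#5 0x45→b17/s1 VC-HIT; vc=[25]
#6 0x47→b17/s1 L1-HIT; vc=[25]
#7 0xd5→b53/s5 MISS; vc=[25]
#8 0x2e→b11/s3 MISS; vc=[25,51]
#9 0x4c→b19/s3 MISS; vc=[25,51,11]
#10 0x2f→b11/s3 VC-HIT; vc=[25,51,19]

MISSES = 6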